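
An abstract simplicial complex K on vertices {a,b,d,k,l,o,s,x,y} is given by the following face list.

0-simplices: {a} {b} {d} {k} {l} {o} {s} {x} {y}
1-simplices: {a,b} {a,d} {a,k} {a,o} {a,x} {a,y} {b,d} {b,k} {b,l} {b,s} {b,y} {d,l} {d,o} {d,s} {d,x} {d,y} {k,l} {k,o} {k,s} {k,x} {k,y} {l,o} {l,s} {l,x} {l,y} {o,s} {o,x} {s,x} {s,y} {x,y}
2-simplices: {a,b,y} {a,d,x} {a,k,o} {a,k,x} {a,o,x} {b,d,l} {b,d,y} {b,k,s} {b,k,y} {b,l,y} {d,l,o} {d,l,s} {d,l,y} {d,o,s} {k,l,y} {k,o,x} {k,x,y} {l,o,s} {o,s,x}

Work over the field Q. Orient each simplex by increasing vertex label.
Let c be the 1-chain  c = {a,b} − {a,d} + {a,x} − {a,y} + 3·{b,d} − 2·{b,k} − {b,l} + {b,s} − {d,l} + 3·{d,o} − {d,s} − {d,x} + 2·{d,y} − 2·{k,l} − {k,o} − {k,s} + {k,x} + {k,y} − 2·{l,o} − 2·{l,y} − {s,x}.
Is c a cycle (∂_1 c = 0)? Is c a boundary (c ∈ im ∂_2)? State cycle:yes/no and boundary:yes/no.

n_0=9 n_1=30 n_2=19  [Q]
∂1: piv[ab,ad,ak,ao,ax,ay,bl,bs] rk=8  ker:bd,bk,by,dl,do,ds,dx,dy,kl,ko,ks,kx,ky,lo,ls,lx,ly,os,ox,sx,sy,xy
∂2: piv[aby,adx,ako,akx,aox,bdl,bdy,bks,bky,bly,dlo,dls,dos,kly,kxy,osx] rk=16  ker:dly,kox,los
∂1c = 0
c vs im∂2: reduces to 0 ⇒ boundary

cycle:yes boundary:yes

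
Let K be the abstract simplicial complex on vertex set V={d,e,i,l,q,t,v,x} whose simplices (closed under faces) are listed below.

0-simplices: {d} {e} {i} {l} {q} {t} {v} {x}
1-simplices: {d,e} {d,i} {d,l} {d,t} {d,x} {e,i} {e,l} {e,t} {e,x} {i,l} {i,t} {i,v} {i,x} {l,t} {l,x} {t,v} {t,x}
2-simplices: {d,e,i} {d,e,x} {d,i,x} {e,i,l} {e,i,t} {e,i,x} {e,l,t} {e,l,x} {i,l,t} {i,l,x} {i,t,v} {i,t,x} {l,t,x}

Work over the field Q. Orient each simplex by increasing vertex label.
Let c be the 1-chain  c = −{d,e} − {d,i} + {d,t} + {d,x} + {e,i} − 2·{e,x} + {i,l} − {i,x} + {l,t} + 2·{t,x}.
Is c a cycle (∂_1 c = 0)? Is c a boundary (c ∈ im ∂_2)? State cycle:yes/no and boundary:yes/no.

cycle:yes boundary:no

n_0=8 n_1=17 n_2=13  [Q]
∂1: piv[de,di,dl,dt,dx,iv] rk=6  ker:ei,el,et,ex,il,it,ix,lt,lx,tv,tx
∂2: piv[dei,dex,dix,eil,eit,elt,elx,itv,itx] rk=9  ker:eix,ilt,ilx,ltx
∂1c = 0
c vs im∂2: residual ≠ 0 ⇒ not boundary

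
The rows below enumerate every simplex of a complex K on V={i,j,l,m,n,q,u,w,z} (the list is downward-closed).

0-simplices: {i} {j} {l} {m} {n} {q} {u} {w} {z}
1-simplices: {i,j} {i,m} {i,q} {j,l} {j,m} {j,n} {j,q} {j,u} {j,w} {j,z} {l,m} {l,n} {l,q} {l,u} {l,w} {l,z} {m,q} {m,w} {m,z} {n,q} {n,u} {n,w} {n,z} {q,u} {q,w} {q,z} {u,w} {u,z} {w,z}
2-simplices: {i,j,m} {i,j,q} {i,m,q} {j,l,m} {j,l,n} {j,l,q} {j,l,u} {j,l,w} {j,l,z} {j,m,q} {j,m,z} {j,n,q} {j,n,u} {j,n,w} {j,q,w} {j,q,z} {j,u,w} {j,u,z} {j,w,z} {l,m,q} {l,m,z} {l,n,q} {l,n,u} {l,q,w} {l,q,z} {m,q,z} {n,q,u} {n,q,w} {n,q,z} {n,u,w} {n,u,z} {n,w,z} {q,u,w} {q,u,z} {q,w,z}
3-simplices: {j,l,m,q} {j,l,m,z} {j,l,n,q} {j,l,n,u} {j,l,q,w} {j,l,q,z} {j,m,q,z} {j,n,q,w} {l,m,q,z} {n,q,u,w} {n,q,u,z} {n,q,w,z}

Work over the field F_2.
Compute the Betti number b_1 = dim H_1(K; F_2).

b_1=1

n_0=9 n_1=29 n_2=35 n_3=12  [Z2]
∂1: piv[ij,im,iq,jl,jn,ju,jw,jz] rk=8  ker:jm,jq,lm,ln,lq,lu,lw,lz,mq,mw,mz,nq,nu,nw,nz,qu,qw,qz,uw,uz,wz
∂2: piv[ijm,ijq,imq,jlm,jln,jlq,jlu,jlw,jlz,jmz,jnq,jnu,jnw,jqw,jqz,juw,juz,jwz,nqu,nqz] rk=20  ker:jmq,lmq,lmz,lnq,lnu,lqw,lqz,mqz,nqw,nuw,nuz,nwz,quw,quz,qwz
∂3: piv[jlmq,jlmz,jlnq,jlnu,jlqw,jlqz,jmqz,jnqw,nquw,nquz,nqwz] rk=11  ker:lmqz
b_1=(29−8)−20=1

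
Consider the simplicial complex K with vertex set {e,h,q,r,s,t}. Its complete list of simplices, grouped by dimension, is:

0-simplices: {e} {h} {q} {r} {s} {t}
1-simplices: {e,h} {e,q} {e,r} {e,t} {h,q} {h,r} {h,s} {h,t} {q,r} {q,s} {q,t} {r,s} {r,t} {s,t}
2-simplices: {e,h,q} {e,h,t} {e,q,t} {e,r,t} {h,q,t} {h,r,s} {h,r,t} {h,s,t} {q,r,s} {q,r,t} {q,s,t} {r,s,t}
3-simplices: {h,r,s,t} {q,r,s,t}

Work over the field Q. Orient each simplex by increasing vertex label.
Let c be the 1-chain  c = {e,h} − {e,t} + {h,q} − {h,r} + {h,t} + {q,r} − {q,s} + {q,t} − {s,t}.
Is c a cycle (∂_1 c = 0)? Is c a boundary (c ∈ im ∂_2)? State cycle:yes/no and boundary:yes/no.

cycle:yes boundary:yes

n_0=6 n_1=14 n_2=12 n_3=2  [Q]
∂1: piv[eh,eq,er,et,hs] rk=5  ker:hq,hr,ht,qr,qs,qt,rs,rt,st
∂2: piv[ehq,eht,eqt,ert,hrs,hrt,hst,qrs,qrt] rk=9  ker:hqt,qst,rst
∂3: piv[hrst,qrst] rk=2
∂1c = 0
c vs im∂2: reduces to 0 ⇒ boundary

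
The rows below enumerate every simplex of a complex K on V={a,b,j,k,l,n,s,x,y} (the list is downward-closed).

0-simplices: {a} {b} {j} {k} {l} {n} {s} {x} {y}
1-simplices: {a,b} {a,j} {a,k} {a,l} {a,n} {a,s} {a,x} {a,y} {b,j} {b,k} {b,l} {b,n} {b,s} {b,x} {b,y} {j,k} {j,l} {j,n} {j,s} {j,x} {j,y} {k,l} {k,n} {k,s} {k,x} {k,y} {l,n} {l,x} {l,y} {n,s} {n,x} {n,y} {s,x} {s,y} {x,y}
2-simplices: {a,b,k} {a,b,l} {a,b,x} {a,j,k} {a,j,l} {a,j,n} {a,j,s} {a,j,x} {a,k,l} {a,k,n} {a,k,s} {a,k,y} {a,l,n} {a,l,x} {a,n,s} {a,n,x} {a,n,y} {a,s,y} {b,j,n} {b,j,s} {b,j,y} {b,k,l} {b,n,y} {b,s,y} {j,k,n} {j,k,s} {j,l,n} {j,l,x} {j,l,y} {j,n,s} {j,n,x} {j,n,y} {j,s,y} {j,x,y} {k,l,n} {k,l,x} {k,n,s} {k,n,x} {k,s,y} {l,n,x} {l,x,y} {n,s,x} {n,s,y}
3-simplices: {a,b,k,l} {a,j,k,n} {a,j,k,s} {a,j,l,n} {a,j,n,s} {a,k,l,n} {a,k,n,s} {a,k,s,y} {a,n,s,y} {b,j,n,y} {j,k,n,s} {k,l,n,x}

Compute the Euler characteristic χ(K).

n_0=9 n_1=35 n_2=43 n_3=12
χ=+9−35+43−12=5

χ(K)=5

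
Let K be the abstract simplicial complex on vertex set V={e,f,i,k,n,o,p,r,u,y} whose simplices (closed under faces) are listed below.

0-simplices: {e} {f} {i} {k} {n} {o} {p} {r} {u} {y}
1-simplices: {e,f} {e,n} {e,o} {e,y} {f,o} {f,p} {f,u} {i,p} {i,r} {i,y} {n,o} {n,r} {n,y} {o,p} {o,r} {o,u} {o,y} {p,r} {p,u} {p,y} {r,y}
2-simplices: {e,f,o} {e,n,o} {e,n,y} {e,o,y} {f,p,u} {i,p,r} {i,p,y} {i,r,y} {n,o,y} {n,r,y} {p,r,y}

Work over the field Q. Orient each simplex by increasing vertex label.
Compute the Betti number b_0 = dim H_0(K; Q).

n_0=10 n_1=21 n_2=11  [Q]
∂1: piv[ef,en,eo,ey,fp,fu,ip,ir] rk=8  ker:fo,iy,no,nr,ny,op,or,ou,oy,pr,pu,py,ry
∂2: piv[efo,eno,eny,eoy,fpu,ipr,ipy,iry,nry] rk=9  ker:noy,pry
b_0=(10−0)−8=2

b_0=2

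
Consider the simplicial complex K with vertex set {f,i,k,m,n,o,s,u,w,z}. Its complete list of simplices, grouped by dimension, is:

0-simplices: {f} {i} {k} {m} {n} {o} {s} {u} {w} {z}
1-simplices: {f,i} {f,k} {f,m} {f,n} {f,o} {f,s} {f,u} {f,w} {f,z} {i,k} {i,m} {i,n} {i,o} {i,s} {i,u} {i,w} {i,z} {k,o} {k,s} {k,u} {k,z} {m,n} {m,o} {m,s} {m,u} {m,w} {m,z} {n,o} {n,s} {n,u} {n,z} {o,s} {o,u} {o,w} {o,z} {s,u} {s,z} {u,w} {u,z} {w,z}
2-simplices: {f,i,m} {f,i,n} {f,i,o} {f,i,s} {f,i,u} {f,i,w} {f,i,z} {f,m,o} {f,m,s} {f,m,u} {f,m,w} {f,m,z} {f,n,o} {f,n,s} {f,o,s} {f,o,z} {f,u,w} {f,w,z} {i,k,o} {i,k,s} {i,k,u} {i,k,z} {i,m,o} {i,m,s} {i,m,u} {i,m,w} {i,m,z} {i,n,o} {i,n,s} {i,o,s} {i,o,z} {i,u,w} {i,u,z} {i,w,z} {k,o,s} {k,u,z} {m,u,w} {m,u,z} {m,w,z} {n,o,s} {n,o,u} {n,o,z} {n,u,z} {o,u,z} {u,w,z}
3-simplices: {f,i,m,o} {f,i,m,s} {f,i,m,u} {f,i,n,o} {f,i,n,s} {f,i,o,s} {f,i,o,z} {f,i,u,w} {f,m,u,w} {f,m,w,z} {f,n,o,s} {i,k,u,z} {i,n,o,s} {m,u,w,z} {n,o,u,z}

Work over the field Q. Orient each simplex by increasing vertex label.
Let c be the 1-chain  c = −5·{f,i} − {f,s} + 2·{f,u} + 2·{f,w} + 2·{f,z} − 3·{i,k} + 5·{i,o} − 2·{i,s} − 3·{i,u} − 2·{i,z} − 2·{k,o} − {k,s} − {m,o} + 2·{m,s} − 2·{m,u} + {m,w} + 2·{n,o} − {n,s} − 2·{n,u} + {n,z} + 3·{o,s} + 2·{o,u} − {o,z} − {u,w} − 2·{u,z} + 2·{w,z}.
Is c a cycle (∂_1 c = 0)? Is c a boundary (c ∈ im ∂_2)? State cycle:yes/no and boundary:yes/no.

n_0=10 n_1=40 n_2=45 n_3=15  [Q]
∂1: piv[fi,fk,fm,fn,fo,fs,fu,fw,fz] rk=9  ker:ik,im,in,io,is,iu,iw,iz,ko,ks,ku,kz,mn,mo,ms,mu,mw,mz,no,ns,nu,nz,os,ou,ow,oz,su,sz,uw,uz,wz
∂2: piv[fim,fin,fio,fis,fiu,fiw,fiz,fmo,fms,fmu,fmw,fmz,fno,fns,fos,foz,fuw,fwz,iko,iks,iku,ikz,iuz,nou,noz,nuz] rk=26  ker:imo,ims,imu,imw,imz,ino,ins,ios,ioz,iuw,iwz,kos,kuz,muw,muz,mwz,nos,ouz,uwz
∂3: piv[fimo,fims,fimu,fino,fins,fios,fioz,fiuw,fmuw,fmwz,fnos,ikuz,muwz,nouz] rk=14  ker:inos
∂1c = 0
c vs im∂2: reduces to 0 ⇒ boundary

cycle:yes boundary:yes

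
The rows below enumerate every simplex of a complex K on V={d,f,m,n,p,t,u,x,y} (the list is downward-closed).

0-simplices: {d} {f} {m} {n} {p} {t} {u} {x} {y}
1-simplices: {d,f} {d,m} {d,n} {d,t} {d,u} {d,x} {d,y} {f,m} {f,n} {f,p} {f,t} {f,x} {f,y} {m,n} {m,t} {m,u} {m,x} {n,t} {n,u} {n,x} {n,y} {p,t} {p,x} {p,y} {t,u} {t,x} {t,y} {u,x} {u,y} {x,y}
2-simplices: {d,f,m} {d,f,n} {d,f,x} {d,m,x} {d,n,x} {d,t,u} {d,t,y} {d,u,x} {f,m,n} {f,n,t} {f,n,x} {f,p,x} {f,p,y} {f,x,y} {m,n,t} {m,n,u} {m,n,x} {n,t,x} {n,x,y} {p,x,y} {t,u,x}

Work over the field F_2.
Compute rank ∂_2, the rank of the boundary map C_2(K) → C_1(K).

n_0=9 n_1=30 n_2=21  [Z2]
∂1: piv[df,dm,dn,dt,du,dx,dy,fp] rk=8  ker:fm,fn,ft,fx,fy,mn,mt,mu,mx,nt,nu,nx,ny,pt,px,py,tu,tx,ty,ux,uy,xy
∂2: piv[dfm,dfn,dfx,dmx,dnx,dtu,dty,dux,fmn,fnt,fpx,fpy,fxy,mnt,mnu,ntx,nxy,tux] rk=18  ker:fnx,mnx,pxy
rk∂_2=18

rank∂_2=18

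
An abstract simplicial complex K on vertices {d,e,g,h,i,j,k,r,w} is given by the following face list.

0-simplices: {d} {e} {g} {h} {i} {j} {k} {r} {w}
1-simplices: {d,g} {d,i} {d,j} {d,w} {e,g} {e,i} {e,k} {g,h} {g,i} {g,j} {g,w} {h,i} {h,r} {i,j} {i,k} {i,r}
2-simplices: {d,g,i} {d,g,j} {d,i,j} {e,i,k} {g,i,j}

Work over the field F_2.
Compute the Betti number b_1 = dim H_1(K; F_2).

b_1=4

n_0=9 n_1=16 n_2=5  [Z2]
∂1: piv[dg,di,dj,dw,eg,ek,gh,hr] rk=8  ker:ei,gi,gj,gw,hi,ij,ik,ir
∂2: piv[dgi,dgj,dij,eik] rk=4  ker:gij
b_1=(16−8)−4=4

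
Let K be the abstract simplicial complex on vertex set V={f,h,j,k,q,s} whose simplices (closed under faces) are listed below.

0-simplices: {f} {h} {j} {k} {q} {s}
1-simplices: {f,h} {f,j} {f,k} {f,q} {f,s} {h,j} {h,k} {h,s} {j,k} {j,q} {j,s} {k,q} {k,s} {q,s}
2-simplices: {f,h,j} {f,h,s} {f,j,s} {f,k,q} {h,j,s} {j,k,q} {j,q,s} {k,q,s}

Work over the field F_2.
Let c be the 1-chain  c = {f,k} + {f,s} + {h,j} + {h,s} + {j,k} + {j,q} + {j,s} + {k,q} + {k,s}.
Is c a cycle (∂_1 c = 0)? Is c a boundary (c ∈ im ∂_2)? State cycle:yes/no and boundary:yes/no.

n_0=6 n_1=14 n_2=8  [Z2]
∂1: piv[fh,fj,fk,fq,fs] rk=5  ker:hj,hk,hs,jk,jq,js,kq,ks,qs
∂2: piv[fhj,fhs,fjs,fkq,jkq,jqs,kqs] rk=7  ker:hjs
∂1c = 0
c vs im∂2: residual ≠ 0 ⇒ not boundary

cycle:yes boundary:no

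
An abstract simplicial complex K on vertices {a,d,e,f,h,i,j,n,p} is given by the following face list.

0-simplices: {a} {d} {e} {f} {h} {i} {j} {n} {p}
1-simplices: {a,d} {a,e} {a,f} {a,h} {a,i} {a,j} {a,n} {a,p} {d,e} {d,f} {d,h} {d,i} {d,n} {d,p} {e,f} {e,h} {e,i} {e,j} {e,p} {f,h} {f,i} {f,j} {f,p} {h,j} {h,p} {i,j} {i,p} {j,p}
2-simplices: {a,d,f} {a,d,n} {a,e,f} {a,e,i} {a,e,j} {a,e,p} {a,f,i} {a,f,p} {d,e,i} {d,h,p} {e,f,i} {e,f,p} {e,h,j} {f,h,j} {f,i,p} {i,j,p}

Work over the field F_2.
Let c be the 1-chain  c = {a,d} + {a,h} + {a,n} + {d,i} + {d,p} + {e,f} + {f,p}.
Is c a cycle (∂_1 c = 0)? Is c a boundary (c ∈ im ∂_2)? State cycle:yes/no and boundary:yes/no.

cycle:no boundary:no

n_0=9 n_1=28 n_2=16  [Z2]
∂1: piv[ad,ae,af,ah,ai,aj,an,ap] rk=8  ker:de,df,dh,di,dn,dp,ef,eh,ei,ej,ep,fh,fi,fj,fp,hj,hp,ij,ip,jp
∂2: piv[adf,adn,aef,aei,aej,aep,afi,afp,dei,dhp,ehj,fhj,fip,ijp] rk=14  ker:efi,efp
∂1c = {a} + {d} + {e} + {h} + {i} + {n}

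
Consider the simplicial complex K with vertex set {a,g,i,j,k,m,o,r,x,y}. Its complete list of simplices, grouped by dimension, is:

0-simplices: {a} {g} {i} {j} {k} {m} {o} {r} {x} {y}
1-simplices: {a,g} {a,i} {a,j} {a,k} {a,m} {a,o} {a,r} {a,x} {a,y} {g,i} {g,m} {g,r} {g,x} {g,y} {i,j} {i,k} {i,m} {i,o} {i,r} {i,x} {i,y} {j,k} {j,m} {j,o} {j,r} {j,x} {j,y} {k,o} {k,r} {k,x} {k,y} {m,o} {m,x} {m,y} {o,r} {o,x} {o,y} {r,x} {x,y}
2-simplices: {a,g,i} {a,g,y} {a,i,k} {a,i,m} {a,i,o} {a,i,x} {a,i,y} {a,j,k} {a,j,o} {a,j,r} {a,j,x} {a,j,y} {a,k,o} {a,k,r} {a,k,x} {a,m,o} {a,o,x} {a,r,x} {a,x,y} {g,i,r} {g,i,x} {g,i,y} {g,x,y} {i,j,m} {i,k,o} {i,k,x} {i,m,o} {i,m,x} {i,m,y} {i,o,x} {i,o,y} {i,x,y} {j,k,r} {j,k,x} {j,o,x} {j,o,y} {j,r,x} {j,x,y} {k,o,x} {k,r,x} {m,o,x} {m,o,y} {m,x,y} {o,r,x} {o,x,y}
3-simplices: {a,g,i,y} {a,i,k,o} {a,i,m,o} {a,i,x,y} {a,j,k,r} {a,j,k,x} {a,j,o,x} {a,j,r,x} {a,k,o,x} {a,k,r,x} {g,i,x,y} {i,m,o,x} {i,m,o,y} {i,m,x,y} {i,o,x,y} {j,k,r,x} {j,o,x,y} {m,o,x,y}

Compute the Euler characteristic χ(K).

χ(K)=-2

n_0=10 n_1=39 n_2=45 n_3=18
χ=+10−39+45−18=-2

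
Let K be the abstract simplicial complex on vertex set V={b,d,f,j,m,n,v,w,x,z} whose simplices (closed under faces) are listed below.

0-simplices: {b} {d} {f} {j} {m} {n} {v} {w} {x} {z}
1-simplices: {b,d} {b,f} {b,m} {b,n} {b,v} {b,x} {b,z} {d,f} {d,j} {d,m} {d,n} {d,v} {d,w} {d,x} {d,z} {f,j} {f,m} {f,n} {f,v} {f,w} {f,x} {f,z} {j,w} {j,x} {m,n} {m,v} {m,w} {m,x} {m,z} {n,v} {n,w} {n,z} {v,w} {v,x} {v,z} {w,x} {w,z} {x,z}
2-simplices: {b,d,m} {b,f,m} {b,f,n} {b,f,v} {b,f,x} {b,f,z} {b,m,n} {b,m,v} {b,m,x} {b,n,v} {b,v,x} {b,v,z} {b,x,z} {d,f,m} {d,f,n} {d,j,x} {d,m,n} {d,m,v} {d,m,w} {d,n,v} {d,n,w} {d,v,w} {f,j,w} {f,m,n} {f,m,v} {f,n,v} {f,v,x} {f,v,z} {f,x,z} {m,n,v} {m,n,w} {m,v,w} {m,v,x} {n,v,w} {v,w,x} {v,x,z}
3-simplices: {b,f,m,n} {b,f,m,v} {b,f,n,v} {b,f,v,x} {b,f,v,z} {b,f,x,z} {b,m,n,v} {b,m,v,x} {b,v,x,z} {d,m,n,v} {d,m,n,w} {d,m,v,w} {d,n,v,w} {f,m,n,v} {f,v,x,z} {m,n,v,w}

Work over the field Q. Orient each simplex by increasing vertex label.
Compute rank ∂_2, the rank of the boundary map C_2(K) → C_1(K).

n_0=10 n_1=38 n_2=36 n_3=16  [Q]
∂1: piv[bd,bf,bm,bn,bv,bx,bz,dj,dw] rk=9  ker:df,dm,dn,dv,dx,dz,fj,fm,fn,fv,fw,fx,fz,jw,jx,mn,mv,mw,mx,mz,nv,nw,nz,vw,vx,vz,wx,wz,xz
∂2: piv[bdm,bfm,bfn,bfv,bfx,bfz,bmn,bmv,bmx,bnv,bvx,bvz,bxz,dfm,dfn,djx,dmv,dmw,dnw,dvw,fjw,vwx] rk=22  ker:dmn,dnv,fmn,fmv,fnv,fvx,fvz,fxz,mnv,mnw,mvw,mvx,nvw,vxz
∂3: piv[bfmn,bfmv,bfnv,bfvx,bfvz,bfxz,bmnv,bmvx,bvxz,dmnv,dmnw,dmvw,dnvw] rk=13  ker:fmnv,fvxz,mnvw
rk∂_2=22

rank∂_2=22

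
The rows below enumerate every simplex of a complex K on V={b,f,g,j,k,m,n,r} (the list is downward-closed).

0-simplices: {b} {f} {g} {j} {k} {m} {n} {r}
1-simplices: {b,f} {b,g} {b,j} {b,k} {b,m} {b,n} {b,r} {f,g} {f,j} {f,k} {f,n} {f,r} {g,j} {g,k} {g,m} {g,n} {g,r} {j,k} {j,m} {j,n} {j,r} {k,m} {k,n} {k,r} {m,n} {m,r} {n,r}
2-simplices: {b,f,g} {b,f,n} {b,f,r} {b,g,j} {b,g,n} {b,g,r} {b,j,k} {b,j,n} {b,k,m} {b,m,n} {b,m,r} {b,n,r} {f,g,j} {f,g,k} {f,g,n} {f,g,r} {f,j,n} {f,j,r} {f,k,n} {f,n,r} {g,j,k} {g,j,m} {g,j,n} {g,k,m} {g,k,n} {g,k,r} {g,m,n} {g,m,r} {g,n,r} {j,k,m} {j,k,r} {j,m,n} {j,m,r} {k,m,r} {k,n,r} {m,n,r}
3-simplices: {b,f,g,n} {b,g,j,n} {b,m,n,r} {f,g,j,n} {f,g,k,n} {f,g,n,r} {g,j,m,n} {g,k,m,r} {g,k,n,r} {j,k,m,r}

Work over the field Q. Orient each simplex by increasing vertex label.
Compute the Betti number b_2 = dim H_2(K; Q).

n_0=8 n_1=27 n_2=36 n_3=10  [Q]
∂1: piv[bf,bg,bj,bk,bm,bn,br] rk=7  ker:fg,fj,fk,fn,fr,gj,gk,gm,gn,gr,jk,jm,jn,jr,km,kn,kr,mn,mr,nr
∂2: piv[bfg,bfn,bfr,bgj,bgn,bgr,bjk,bjn,bkm,bmn,bmr,bnr,fgj,fgk,fjr,fkn,gjk,gjm,gkm,gkr] rk=20  ker:fgn,fgr,fjn,fnr,gjn,gkn,gmn,gmr,gnr,jkm,jkr,jmn,jmr,kmr,knr,mnr
∂3: piv[bfgn,bgjn,bmnr,fgjn,fgkn,fgnr,gjmn,gkmr,gknr,jkmr] rk=10
b_2=(36−20)−10=6

b_2=6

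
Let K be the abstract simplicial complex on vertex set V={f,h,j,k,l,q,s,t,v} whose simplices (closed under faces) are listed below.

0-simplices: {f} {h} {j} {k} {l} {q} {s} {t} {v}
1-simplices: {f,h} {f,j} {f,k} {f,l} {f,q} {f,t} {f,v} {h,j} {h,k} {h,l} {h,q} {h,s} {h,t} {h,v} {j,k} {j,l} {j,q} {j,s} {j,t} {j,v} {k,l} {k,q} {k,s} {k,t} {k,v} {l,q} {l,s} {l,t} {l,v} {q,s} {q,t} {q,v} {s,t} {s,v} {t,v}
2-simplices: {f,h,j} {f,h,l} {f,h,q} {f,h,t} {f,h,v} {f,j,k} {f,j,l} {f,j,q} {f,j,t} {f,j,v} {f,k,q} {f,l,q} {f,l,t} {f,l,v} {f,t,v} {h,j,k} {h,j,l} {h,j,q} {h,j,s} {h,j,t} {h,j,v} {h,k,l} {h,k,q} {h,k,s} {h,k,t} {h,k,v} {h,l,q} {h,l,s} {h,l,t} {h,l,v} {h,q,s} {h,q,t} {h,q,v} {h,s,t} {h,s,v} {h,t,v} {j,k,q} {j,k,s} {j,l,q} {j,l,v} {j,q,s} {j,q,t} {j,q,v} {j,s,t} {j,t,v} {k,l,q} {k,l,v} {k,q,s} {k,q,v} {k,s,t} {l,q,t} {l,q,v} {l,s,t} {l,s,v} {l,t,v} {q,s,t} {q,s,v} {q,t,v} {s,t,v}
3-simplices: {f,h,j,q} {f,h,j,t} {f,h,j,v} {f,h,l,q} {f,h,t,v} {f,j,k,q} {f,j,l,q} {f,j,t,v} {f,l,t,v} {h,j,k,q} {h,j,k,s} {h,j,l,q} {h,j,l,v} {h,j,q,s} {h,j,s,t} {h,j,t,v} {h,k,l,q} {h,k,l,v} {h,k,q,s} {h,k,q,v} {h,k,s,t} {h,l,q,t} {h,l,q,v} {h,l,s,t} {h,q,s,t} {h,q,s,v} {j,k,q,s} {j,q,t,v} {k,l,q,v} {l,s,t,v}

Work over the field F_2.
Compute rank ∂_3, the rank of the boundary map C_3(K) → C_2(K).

n_0=9 n_1=35 n_2=59 n_3=30  [Z2]
∂1: piv[fh,fj,fk,fl,fq,ft,fv,hs] rk=8  ker:hj,hk,hl,hq,ht,hv,jk,jl,jq,js,jt,jv,kl,kq,ks,kt,kv,lq,ls,lt,lv,qs,qt,qv,st,sv,tv
∂2: piv[fhj,fhl,fhq,fht,fhv,fjk,fjl,fjq,fjt,fjv,fkq,flq,flt,flv,ftv,hjk,hjs,hkl,hks,hkt,hkv,hls,hqs,hqt,hqv,hst,hsv] rk=27  ker:hjl,hjq,hjt,hjv,hkq,hlq,hlt,hlv,htv,jkq,jks,jlq,jlv,jqs,jqt,jqv,jst,jtv,klq,klv,kqs,kqv,kst,lqt,lqv,lst,lsv,ltv,qst,qsv,qtv,stv
∂3: piv[fhjq,fhjt,fhjv,fhlq,fhtv,fjkq,fjlq,fjtv,fltv,hjkq,hjks,hjlq,hjlv,hjqs,hjst,hklq,hklv,hkqs,hkqv,hkst,hlqt,hlqv,hlst,hqst,hqsv,jqtv,lstv] rk=27  ker:hjtv,jkqs,klqv
rk∂_3=27

rank∂_3=27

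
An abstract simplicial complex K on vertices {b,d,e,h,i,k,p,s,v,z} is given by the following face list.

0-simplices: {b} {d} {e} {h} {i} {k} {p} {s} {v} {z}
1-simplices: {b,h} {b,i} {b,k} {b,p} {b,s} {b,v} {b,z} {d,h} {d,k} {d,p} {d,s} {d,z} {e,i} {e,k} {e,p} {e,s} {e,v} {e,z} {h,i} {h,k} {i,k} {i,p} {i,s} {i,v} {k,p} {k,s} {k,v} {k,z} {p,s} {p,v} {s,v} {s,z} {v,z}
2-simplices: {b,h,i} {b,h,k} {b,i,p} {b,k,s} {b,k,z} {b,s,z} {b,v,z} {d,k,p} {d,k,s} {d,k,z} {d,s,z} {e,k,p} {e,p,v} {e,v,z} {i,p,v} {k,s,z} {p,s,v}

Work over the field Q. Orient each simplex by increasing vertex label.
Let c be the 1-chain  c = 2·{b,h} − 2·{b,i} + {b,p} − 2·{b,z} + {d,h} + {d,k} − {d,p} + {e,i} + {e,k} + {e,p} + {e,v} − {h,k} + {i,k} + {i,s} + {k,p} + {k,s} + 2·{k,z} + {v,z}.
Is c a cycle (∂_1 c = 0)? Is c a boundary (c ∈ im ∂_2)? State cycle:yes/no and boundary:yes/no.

n_0=10 n_1=33 n_2=17  [Q]
∂1: piv[bh,bi,bk,bp,bs,bv,bz,dh,ei] rk=9  ker:dk,dp,ds,dz,ek,ep,es,ev,ez,hi,hk,ik,ip,is,iv,kp,ks,kv,kz,ps,pv,sv,sz,vz
∂2: piv[bhi,bhk,bip,bks,bkz,bsz,bvz,dkp,dks,dkz,ekp,epv,evz,ipv,psv] rk=15  ker:dsz,ksz
∂1c = {b} − {d} − 4·{e} + 4·{h} − 3·{i} − 2·{k} + 2·{p} + 2·{s} + {z}

cycle:no boundary:no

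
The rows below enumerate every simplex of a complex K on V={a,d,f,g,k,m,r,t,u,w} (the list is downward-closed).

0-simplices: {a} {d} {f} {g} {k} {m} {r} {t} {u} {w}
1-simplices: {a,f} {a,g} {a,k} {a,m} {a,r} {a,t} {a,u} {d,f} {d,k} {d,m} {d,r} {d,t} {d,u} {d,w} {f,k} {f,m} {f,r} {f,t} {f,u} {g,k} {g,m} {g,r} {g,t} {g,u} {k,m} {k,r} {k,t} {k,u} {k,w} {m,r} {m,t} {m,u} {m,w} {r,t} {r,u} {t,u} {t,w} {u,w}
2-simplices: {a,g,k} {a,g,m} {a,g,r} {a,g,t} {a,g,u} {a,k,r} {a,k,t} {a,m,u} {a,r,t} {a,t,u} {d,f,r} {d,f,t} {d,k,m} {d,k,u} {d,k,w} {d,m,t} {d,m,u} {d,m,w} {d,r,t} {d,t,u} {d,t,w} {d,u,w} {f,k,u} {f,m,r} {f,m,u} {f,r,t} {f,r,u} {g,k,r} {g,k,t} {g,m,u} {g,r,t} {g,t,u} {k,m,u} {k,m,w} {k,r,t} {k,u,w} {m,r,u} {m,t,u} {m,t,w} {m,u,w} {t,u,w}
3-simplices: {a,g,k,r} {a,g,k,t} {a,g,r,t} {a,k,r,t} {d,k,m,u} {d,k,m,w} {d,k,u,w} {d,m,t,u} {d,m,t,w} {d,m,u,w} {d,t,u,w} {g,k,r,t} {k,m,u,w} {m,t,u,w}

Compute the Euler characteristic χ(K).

n_0=10 n_1=38 n_2=41 n_3=14
χ=+10−38+41−14=-1

χ(K)=-1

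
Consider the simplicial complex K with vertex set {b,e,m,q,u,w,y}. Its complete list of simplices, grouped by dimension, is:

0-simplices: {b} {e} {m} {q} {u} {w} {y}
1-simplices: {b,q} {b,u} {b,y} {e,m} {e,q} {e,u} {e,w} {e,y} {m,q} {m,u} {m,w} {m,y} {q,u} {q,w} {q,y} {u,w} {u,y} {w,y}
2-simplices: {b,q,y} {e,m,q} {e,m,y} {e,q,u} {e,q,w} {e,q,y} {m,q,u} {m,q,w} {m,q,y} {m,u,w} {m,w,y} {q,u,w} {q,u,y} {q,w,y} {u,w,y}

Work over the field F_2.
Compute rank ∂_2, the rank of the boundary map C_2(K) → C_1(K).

rank∂_2=11

n_0=7 n_1=18 n_2=15  [Z2]
∂1: piv[bq,bu,by,em,eq,ew] rk=6  ker:eu,ey,mq,mu,mw,my,qu,qw,qy,uw,uy,wy
∂2: piv[bqy,emq,emy,equ,eqw,eqy,mqu,mqw,muw,mwy,quy] rk=11  ker:mqy,quw,qwy,uwy
rk∂_2=11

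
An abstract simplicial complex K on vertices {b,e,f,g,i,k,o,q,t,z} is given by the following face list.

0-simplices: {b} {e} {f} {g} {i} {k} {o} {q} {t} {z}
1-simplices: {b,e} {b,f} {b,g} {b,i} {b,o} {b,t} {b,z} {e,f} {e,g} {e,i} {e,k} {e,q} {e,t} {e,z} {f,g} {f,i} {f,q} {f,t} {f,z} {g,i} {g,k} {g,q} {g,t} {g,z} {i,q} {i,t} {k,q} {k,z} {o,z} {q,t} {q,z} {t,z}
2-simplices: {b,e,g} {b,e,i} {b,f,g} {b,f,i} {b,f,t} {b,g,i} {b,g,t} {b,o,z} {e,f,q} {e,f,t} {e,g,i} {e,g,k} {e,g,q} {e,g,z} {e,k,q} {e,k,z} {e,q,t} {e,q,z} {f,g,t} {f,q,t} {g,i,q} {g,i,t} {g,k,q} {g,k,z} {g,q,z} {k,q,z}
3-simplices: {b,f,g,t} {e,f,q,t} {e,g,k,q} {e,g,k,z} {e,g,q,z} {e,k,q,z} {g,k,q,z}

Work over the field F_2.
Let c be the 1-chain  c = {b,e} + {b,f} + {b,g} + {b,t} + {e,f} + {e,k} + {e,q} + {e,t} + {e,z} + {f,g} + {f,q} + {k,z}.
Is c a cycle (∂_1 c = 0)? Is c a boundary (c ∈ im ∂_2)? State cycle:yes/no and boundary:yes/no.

cycle:yes boundary:no

n_0=10 n_1=32 n_2=26 n_3=7  [Z2]
∂1: piv[be,bf,bg,bi,bo,bt,bz,ek,eq] rk=9  ker:ef,eg,ei,et,ez,fg,fi,fq,ft,fz,gi,gk,gq,gt,gz,iq,it,kq,kz,oz,qt,qz,tz
∂2: piv[beg,bei,bfg,bfi,bft,bgi,bgt,boz,efq,eft,egk,egq,egz,ekq,ekz,eqt,eqz,giq,git] rk=19  ker:egi,fgt,fqt,gkq,gkz,gqz,kqz
∂3: piv[bfgt,efqt,egkq,egkz,egqz,ekqz] rk=6  ker:gkqz
∂1c = 0
c vs im∂2: residual ≠ 0 ⇒ not boundary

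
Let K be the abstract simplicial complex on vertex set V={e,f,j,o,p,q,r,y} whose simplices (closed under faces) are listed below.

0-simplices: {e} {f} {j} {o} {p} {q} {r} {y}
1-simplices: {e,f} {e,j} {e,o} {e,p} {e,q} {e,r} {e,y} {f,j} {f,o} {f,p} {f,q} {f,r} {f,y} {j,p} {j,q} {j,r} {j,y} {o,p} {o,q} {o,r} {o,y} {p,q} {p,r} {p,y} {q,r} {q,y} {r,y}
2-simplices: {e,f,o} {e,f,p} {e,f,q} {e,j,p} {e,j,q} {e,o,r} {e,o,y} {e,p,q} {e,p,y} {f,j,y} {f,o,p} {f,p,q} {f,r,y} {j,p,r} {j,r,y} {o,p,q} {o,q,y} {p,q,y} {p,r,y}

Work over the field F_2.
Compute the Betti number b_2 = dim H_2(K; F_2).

b_2=2

n_0=8 n_1=27 n_2=19  [Z2]
∂1: piv[ef,ej,eo,ep,eq,er,ey] rk=7  ker:fj,fo,fp,fq,fr,fy,jp,jq,jr,jy,op,oq,or,oy,pq,pr,py,qr,qy,ry
∂2: piv[efo,efp,efq,ejp,ejq,eor,eoy,epq,epy,fjy,fop,fry,jpr,jry,opq,oqy,pry] rk=17  ker:fpq,pqy
b_2=(19−17)−0=2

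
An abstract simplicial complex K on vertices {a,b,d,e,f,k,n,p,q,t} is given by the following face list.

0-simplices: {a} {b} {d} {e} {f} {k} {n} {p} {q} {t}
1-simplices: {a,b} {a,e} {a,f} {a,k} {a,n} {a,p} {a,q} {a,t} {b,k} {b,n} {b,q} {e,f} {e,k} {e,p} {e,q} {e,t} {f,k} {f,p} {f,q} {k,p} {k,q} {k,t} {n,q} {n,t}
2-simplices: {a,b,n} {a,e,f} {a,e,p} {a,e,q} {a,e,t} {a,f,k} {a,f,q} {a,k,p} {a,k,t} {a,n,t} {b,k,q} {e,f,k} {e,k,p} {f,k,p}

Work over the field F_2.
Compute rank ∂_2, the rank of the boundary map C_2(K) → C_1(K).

n_0=10 n_1=24 n_2=14  [Z2]
∂1: piv[ab,ae,af,ak,an,ap,aq,at] rk=8  ker:bk,bn,bq,ef,ek,ep,eq,et,fk,fp,fq,kp,kq,kt,nq,nt
∂2: piv[abn,aef,aep,aeq,aet,afk,afq,akp,akt,ant,bkq,efk,fkp] rk=13  ker:ekp
rk∂_2=13

rank∂_2=13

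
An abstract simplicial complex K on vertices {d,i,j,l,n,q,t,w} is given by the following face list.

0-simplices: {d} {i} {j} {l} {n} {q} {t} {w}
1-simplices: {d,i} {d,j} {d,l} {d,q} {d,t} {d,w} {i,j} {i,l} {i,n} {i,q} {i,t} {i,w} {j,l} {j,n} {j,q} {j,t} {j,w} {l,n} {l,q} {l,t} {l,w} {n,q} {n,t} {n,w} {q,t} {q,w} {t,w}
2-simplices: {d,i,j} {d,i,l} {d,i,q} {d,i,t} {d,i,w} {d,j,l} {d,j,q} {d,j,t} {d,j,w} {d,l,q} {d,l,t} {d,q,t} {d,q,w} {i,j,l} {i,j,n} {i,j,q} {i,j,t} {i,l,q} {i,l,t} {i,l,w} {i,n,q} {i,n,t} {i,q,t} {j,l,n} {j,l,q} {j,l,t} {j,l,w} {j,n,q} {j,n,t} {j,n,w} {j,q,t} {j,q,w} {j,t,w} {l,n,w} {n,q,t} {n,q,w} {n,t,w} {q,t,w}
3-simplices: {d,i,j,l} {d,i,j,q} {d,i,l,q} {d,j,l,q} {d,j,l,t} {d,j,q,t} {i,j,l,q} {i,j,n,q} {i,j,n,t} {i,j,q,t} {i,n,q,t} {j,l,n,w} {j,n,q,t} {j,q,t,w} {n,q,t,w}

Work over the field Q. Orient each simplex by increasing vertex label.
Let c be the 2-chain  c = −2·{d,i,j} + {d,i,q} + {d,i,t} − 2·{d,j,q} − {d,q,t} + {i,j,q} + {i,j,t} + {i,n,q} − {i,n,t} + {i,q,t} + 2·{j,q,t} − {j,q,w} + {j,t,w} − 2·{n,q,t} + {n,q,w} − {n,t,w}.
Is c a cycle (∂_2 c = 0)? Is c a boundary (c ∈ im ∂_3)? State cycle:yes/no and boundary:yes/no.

n_0=8 n_1=27 n_2=38 n_3=15  [Q]
∂1: piv[di,dj,dl,dq,dt,dw,in] rk=7  ker:ij,il,iq,it,iw,jl,jn,jq,jt,jw,ln,lq,lt,lw,nq,nt,nw,qt,qw,tw
∂2: piv[dij,dil,diq,dit,diw,djl,djq,djt,djw,dlq,dlt,dqt,dqw,ijn,ilw,inq,int,jln,jnw,jtw] rk=20  ker:ijl,ijq,ijt,ilq,ilt,iqt,jlq,jlt,jlw,jnq,jnt,jqt,jqw,lnw,nqt,nqw,ntw,qtw
∂3: piv[dijl,dijq,dilq,djlq,djlt,djqt,ijnq,ijnt,ijqt,inqt,jlnw,jqtw,nqtw] rk=13  ker:ijlq,jnqt
∂2c = 0
c vs im∂3: residual ≠ 0 ⇒ not boundary

cycle:yes boundary:no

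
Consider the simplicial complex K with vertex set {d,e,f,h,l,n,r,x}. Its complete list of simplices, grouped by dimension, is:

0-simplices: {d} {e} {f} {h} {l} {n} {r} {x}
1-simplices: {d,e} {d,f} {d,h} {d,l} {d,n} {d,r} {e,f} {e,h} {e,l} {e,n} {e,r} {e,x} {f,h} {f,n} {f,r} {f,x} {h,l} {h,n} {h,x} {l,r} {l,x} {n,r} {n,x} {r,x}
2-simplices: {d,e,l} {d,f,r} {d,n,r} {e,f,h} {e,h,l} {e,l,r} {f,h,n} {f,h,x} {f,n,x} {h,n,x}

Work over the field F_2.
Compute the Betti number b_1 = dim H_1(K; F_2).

b_1=8

n_0=8 n_1=24 n_2=10  [Z2]
∂1: piv[de,df,dh,dl,dn,dr,ex] rk=7  ker:ef,eh,el,en,er,fh,fn,fr,fx,hl,hn,hx,lr,lx,nr,nx,rx
∂2: piv[del,dfr,dnr,efh,ehl,elr,fhn,fhx,fnx] rk=9  ker:hnx
b_1=(24−7)−9=8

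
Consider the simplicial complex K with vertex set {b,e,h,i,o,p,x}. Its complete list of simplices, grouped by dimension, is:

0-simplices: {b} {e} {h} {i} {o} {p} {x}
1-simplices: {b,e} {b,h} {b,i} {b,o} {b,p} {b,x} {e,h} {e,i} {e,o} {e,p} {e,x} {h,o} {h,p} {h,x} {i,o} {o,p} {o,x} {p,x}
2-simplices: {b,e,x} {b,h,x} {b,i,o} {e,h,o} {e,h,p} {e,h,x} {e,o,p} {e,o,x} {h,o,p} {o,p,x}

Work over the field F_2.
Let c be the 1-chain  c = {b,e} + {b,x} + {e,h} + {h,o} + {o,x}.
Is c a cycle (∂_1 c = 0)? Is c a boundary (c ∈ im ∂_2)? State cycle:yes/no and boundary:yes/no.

cycle:yes boundary:yes

n_0=7 n_1=18 n_2=10  [Z2]
∂1: piv[be,bh,bi,bo,bp,bx] rk=6  ker:eh,ei,eo,ep,ex,ho,hp,hx,io,op,ox,px
∂2: piv[bex,bhx,bio,eho,ehp,ehx,eop,eox,opx] rk=9  ker:hop
∂1c = 0
c vs im∂2: reduces to 0 ⇒ boundary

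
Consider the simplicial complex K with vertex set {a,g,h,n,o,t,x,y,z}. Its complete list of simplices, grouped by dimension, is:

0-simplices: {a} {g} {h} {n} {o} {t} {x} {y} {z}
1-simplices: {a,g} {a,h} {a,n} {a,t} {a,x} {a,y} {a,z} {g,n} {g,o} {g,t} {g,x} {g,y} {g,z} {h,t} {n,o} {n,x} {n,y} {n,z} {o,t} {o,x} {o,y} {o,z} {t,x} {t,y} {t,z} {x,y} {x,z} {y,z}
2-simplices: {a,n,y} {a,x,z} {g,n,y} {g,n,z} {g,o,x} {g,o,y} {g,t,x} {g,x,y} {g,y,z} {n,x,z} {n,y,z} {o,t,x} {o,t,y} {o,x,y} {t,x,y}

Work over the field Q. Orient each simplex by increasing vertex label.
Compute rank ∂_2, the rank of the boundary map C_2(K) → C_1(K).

rank∂_2=12

n_0=9 n_1=28 n_2=15  [Q]
∂1: piv[ag,ah,an,at,ax,ay,az,go] rk=8  ker:gn,gt,gx,gy,gz,ht,no,nx,ny,nz,ot,ox,oy,oz,tx,ty,tz,xy,xz,yz
∂2: piv[any,axz,gny,gnz,gox,goy,gtx,gxy,gyz,nxz,otx,oty] rk=12  ker:nyz,oxy,txy
rk∂_2=12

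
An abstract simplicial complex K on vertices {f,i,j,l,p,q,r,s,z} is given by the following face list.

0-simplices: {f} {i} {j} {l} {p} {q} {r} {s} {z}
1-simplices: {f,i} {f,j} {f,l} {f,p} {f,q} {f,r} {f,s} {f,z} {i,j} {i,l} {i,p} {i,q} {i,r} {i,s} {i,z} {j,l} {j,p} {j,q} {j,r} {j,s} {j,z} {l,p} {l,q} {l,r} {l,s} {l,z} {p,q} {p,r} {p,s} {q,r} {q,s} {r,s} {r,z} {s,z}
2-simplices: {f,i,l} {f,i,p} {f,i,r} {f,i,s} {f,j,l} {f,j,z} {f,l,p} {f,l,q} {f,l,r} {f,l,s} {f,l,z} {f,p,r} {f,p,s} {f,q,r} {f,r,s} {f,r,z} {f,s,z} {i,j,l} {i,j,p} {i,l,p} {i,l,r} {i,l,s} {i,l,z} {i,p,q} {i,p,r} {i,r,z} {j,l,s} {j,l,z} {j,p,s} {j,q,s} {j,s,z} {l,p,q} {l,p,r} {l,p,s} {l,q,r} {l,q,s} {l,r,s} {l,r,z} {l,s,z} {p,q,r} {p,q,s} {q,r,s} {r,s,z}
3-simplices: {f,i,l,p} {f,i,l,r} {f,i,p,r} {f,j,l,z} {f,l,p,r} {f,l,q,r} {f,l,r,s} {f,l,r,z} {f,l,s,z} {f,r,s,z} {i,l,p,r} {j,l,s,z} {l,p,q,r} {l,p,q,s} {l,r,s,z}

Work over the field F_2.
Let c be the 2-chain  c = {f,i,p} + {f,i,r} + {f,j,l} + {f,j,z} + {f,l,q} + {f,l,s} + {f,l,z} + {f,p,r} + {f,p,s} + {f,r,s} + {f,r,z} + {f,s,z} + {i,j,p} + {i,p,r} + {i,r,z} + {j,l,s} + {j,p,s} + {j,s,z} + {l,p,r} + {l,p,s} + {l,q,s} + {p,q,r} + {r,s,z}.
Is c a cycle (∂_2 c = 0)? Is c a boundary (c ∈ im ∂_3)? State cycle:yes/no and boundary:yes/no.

n_0=9 n_1=34 n_2=43 n_3=15  [Z2]
∂1: piv[fi,fj,fl,fp,fq,fr,fs,fz] rk=8  ker:ij,il,ip,iq,ir,is,iz,jl,jp,jq,jr,js,jz,lp,lq,lr,ls,lz,pq,pr,ps,qr,qs,rs,rz,sz
∂2: piv[fil,fip,fir,fis,fjl,fjz,flp,flq,flr,fls,flz,fpr,fps,fqr,frs,frz,fsz,ijl,ijp,ilz,ipq,jls,jqs,lpq,lqs] rk=25  ker:ilp,ilr,ils,ipr,irz,jlz,jps,jsz,lpr,lps,lqr,lrs,lrz,lsz,pqr,pqs,qrs,rsz
∂3: piv[filp,filr,fipr,fjlz,flpr,flqr,flrs,flrz,flsz,frsz,jlsz,lpqr,lpqs] rk=13  ker:ilpr,lrsz
∂2c = {f,p} + {f,q} + {i,j} + {i,p} + {i,r} + {i,z} + {j,s} + {l,r} + {l,z} + {p,q} + {p,s} + {q,r} + {q,s} + {r,z} + {s,z}

cycle:no boundary:no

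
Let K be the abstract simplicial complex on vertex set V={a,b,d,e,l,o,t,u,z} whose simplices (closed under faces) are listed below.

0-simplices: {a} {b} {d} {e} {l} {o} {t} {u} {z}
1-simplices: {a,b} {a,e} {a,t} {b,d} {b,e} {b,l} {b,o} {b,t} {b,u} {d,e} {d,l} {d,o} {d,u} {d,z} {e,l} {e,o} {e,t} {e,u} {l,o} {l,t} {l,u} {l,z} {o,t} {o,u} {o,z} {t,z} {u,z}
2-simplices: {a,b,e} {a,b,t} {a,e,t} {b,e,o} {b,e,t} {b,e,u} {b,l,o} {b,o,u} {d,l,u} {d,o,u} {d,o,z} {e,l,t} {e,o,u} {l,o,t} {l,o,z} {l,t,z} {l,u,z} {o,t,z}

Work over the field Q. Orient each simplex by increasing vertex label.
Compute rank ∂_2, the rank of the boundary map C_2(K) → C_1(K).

rank∂_2=15

n_0=9 n_1=27 n_2=18  [Q]
∂1: piv[ab,ae,at,bd,bl,bo,bu,dz] rk=8  ker:be,bt,de,dl,do,du,el,eo,et,eu,lo,lt,lu,lz,ot,ou,oz,tz,uz
∂2: piv[abe,abt,aet,beo,beu,blo,bou,dlu,dou,doz,elt,lot,loz,ltz,luz] rk=15  ker:bet,eou,otz
rk∂_2=15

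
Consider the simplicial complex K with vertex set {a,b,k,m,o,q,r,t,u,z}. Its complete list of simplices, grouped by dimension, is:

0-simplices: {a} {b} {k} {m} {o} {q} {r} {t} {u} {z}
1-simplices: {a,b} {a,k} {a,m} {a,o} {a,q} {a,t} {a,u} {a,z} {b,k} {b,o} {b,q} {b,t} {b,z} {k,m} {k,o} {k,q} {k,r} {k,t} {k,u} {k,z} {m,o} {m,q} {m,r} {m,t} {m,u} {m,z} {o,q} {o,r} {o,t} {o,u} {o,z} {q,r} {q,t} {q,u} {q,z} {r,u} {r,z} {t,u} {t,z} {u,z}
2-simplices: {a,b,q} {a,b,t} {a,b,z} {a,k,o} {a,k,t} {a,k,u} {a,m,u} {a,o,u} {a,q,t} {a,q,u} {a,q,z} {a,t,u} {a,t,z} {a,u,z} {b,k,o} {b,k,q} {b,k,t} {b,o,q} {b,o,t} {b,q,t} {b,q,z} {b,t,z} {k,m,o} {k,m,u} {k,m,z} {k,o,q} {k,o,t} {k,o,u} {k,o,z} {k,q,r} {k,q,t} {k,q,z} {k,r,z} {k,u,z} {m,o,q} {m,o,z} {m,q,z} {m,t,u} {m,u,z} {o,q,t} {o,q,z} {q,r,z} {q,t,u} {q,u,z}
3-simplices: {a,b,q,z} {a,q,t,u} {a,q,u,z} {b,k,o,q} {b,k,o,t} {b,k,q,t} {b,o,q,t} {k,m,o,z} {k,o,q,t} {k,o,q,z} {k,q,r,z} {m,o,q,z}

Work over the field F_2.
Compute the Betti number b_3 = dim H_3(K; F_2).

b_3=1

n_0=10 n_1=40 n_2=44 n_3=12  [Z2]
∂1: piv[ab,ak,am,ao,aq,at,au,az,kr] rk=9  ker:bk,bo,bq,bt,bz,km,ko,kq,kt,ku,kz,mo,mq,mr,mt,mu,mz,oq,or,ot,ou,oz,qr,qt,qu,qz,ru,rz,tu,tz,uz
∂2: piv[abq,abt,abz,ako,akt,aku,amu,aou,aqt,aqu,aqz,atu,atz,auz,bko,bkq,bkt,boq,bot,kmo,kmu,kmz,koz,kqr,kqz,krz,moq,mtu] rk=28  ker:bqt,bqz,btz,koq,kot,kou,kqt,kuz,moz,mqz,muz,oqt,oqz,qrz,qtu,quz
∂3: piv[abqz,aqtu,aquz,bkoq,bkot,bkqt,boqt,kmoz,koqz,kqrz,moqz] rk=11  ker:koqt
b_3=(12−11)−0=1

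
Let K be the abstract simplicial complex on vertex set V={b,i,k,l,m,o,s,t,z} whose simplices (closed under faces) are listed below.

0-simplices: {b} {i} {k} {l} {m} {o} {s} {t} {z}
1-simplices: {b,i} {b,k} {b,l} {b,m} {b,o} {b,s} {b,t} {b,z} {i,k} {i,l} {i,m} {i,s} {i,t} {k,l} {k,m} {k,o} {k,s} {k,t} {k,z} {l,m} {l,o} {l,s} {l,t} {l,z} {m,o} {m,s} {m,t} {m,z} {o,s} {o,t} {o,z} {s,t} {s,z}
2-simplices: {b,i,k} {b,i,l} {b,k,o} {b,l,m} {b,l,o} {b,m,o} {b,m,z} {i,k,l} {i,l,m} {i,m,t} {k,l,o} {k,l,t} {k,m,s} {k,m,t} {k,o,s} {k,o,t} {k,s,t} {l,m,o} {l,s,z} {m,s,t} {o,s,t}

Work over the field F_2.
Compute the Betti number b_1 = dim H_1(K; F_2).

b_1=8

n_0=9 n_1=33 n_2=21  [Z2]
∂1: piv[bi,bk,bl,bm,bo,bs,bt,bz] rk=8  ker:ik,il,im,is,it,kl,km,ko,ks,kt,kz,lm,lo,ls,lt,lz,mo,ms,mt,mz,os,ot,oz,st,sz
∂2: piv[bik,bil,bko,blm,blo,bmo,bmz,ikl,ilm,imt,klt,kms,kmt,kos,kot,kst,lsz] rk=17  ker:klo,lmo,mst,ost
b_1=(33−8)−17=8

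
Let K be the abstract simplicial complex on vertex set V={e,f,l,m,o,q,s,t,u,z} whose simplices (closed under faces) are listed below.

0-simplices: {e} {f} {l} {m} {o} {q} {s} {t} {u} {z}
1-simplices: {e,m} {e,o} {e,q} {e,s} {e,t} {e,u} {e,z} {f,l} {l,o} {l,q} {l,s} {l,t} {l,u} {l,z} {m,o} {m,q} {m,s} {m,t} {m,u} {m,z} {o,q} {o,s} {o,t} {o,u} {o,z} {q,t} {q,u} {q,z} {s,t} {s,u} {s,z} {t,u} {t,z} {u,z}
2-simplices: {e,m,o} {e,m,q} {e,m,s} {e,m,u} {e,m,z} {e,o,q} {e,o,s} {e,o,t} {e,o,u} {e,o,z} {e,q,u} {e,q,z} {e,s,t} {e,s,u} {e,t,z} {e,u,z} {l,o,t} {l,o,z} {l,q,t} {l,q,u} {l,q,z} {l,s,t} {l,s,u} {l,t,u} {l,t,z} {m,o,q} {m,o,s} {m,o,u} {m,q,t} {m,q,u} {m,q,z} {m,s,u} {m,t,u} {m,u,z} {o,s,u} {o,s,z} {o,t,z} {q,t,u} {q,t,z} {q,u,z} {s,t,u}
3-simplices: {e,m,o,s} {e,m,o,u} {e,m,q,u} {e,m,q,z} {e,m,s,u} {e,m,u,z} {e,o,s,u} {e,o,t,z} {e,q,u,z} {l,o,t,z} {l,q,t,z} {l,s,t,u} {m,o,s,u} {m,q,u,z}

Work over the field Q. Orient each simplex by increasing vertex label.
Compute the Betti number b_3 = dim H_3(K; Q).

n_0=10 n_1=34 n_2=41 n_3=14  [Q]
∂1: piv[em,eo,eq,es,et,eu,ez,fl,lo] rk=9  ker:lq,ls,lt,lu,lz,mo,mq,ms,mt,mu,mz,oq,os,ot,ou,oz,qt,qu,qz,st,su,sz,tu,tz,uz
∂2: piv[emo,emq,ems,emu,emz,eoq,eos,eot,eou,eoz,equ,eqz,est,esu,etz,euz,lot,loz,lqt,lqu,lqz,lst,ltu,mqt,osz] rk=25  ker:lsu,ltz,moq,mos,mou,mqu,mqz,msu,mtu,muz,osu,otz,qtu,qtz,quz,stu
∂3: piv[emos,emou,emqu,emqz,emsu,emuz,eosu,eotz,equz,lotz,lqtz,lstu] rk=12  ker:mosu,mquz
b_3=(14−12)−0=2

b_3=2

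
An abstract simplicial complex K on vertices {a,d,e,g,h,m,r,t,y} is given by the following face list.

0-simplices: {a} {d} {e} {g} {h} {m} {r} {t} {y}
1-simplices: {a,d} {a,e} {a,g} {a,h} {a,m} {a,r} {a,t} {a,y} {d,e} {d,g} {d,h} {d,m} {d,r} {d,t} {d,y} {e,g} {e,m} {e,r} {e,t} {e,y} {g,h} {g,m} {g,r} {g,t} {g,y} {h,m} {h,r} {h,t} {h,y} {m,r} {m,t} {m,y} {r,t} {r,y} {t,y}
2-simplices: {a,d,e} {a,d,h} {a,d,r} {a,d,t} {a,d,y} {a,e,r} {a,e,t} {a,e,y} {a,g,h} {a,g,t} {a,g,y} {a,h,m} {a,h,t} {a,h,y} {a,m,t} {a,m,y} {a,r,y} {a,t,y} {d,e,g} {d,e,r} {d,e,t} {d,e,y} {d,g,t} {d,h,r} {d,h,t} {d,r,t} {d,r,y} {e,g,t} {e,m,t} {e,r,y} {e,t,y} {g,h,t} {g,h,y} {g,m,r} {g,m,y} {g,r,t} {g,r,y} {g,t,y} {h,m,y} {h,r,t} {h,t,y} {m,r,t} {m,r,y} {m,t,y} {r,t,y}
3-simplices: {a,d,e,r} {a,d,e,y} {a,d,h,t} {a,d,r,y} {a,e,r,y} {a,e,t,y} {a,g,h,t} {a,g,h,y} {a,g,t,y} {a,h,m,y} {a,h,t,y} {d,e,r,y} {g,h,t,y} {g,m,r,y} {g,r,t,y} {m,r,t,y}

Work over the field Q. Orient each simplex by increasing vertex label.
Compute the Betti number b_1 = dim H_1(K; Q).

n_0=9 n_1=35 n_2=45 n_3=16  [Q]
∂1: piv[ad,ae,ag,ah,am,ar,at,ay] rk=8  ker:de,dg,dh,dm,dr,dt,dy,eg,em,er,et,ey,gh,gm,gr,gt,gy,hm,hr,ht,hy,mr,mt,my,rt,ry,ty
∂2: piv[ade,adh,adr,adt,ady,aer,aet,aey,agh,agt,agy,ahm,aht,ahy,amt,amy,ary,aty,deg,dgt,dhr,drt,emt,gmr,gmy,grt] rk=26  ker:der,det,dey,dht,dry,egt,ery,ety,ght,ghy,gry,gty,hmy,hrt,hty,mrt,mry,mty,rty
∂3: piv[ader,adey,adht,adry,aery,aety,aght,aghy,agty,ahmy,ahty,gmry,grty,mrty] rk=14  ker:dery,ghty
b_1=(35−8)−26=1

b_1=1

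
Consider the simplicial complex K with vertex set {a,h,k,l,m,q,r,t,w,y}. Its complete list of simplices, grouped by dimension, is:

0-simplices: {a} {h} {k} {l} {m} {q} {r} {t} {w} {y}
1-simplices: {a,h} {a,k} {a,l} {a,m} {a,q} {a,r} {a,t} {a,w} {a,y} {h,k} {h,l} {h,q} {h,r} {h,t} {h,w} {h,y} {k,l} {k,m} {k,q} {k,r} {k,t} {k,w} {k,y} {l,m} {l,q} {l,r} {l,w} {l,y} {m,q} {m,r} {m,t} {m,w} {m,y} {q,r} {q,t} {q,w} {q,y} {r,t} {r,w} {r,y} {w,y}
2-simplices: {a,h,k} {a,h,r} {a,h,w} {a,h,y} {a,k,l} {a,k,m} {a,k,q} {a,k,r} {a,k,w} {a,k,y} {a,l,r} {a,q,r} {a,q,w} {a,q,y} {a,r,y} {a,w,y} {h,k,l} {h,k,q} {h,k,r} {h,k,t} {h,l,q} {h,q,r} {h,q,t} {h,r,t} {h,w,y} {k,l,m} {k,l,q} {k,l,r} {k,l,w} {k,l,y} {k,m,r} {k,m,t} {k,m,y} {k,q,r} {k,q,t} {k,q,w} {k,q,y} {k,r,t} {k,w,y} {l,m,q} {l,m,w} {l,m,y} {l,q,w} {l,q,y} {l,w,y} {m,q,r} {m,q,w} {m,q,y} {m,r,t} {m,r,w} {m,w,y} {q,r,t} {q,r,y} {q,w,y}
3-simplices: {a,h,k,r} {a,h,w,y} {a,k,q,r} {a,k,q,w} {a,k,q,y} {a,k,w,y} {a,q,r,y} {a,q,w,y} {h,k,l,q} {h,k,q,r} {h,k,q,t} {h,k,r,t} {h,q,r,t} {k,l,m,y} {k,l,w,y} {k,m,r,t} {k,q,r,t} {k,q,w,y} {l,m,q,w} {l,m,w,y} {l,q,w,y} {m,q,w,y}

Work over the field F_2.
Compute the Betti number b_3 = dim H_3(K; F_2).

n_0=10 n_1=41 n_2=54 n_3=22  [Z2]
∂1: piv[ah,ak,al,am,aq,ar,at,aw,ay] rk=9  ker:hk,hl,hq,hr,ht,hw,hy,kl,km,kq,kr,kt,kw,ky,lm,lq,lr,lw,ly,mq,mr,mt,mw,my,qr,qt,qw,qy,rt,rw,ry,wy
∂2: piv[ahk,ahr,ahw,ahy,akl,akm,akq,akr,akw,aky,alr,aqr,aqw,aqy,ary,awy,hkl,hkq,hkt,hlq,hqt,hrt,klm,klw,kly,kmr,kmt,kmy,lmq,lmw,mrw] rk=31  ker:hkr,hqr,hwy,klq,klr,kqr,kqt,kqw,kqy,krt,kwy,lmy,lqw,lqy,lwy,mqr,mqw,mqy,mrt,mwy,qrt,qry,qwy
∂3: piv[ahkr,ahwy,akqr,akqw,akqy,akwy,aqry,aqwy,hklq,hkqr,hkqt,hkrt,hqrt,klmy,klwy,kmrt,lmqw,lmwy,lqwy,mqwy] rk=20  ker:kqrt,kqwy
b_3=(22−20)−0=2

b_3=2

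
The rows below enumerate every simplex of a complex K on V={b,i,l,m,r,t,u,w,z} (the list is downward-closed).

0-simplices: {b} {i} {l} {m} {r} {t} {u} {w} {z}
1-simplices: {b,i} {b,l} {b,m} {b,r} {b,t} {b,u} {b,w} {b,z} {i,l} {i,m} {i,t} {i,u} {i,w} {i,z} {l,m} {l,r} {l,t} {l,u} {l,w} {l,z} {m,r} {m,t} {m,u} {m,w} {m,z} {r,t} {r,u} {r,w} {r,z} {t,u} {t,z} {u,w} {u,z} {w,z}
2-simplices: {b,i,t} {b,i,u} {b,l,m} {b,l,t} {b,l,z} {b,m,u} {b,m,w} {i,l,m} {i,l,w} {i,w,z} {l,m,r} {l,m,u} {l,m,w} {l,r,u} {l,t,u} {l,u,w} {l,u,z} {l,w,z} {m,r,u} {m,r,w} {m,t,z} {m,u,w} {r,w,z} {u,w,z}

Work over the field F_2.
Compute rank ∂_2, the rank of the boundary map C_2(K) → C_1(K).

rank∂_2=21

n_0=9 n_1=34 n_2=24  [Z2]
∂1: piv[bi,bl,bm,br,bt,bu,bw,bz] rk=8  ker:il,im,it,iu,iw,iz,lm,lr,lt,lu,lw,lz,mr,mt,mu,mw,mz,rt,ru,rw,rz,tu,tz,uw,uz,wz
∂2: piv[bit,biu,blm,blt,blz,bmu,bmw,ilm,ilw,iwz,lmr,lmu,lmw,lru,ltu,luw,luz,lwz,mrw,mtz,rwz] rk=21  ker:mru,muw,uwz
rk∂_2=21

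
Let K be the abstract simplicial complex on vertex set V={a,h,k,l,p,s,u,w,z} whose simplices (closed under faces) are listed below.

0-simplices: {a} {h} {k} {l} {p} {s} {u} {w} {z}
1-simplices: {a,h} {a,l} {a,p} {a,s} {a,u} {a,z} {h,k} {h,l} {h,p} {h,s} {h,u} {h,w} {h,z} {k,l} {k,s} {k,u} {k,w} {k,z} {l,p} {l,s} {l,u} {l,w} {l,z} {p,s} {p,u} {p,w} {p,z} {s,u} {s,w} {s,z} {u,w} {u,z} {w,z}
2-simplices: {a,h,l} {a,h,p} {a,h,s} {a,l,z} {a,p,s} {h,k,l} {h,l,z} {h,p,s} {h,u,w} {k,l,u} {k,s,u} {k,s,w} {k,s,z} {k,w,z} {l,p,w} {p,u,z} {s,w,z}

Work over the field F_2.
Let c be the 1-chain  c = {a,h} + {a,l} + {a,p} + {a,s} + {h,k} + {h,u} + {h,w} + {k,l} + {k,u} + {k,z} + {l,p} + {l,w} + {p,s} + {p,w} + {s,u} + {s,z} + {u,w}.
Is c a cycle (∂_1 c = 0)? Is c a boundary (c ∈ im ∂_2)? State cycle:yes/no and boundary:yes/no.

cycle:yes boundary:yes

n_0=9 n_1=33 n_2=17  [Z2]
∂1: piv[ah,al,ap,as,au,az,hk,hw] rk=8  ker:hl,hp,hs,hu,hz,kl,ks,ku,kw,kz,lp,ls,lu,lw,lz,ps,pu,pw,pz,su,sw,sz,uw,uz,wz
∂2: piv[ahl,ahp,ahs,alz,aps,hkl,hlz,huw,klu,ksu,ksw,ksz,kwz,lpw,puz] rk=15  ker:hps,swz
∂1c = 0
c vs im∂2: reduces to 0 ⇒ boundary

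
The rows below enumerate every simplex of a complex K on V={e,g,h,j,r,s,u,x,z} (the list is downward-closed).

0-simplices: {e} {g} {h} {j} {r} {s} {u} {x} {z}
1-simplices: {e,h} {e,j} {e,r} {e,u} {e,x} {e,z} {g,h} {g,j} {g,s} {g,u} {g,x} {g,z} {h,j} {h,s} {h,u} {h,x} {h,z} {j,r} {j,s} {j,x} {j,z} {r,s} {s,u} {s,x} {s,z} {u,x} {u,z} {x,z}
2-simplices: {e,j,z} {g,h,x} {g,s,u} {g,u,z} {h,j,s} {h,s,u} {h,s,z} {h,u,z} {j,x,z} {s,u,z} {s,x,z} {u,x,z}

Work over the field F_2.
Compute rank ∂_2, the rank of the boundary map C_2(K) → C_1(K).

n_0=9 n_1=28 n_2=12  [Z2]
∂1: piv[eh,ej,er,eu,ex,ez,gh,gs] rk=8  ker:gj,gu,gx,gz,hj,hs,hu,hx,hz,jr,js,jx,jz,rs,su,sx,sz,ux,uz,xz
∂2: piv[ejz,ghx,gsu,guz,hjs,hsu,hsz,huz,jxz,sxz,uxz] rk=11  ker:suz
rk∂_2=11

rank∂_2=11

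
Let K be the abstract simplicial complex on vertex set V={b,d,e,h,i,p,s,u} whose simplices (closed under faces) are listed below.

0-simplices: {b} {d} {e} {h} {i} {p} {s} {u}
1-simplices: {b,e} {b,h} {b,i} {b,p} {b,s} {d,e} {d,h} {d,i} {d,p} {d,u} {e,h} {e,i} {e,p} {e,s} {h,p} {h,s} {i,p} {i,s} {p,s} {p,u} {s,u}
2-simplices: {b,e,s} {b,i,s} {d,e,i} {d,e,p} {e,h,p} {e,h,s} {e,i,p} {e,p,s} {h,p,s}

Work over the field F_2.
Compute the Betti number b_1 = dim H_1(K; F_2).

n_0=8 n_1=21 n_2=9  [Z2]
∂1: piv[be,bh,bi,bp,bs,de,du] rk=7  ker:dh,di,dp,eh,ei,ep,es,hp,hs,ip,is,ps,pu,su
∂2: piv[bes,bis,dei,dep,ehp,ehs,eip,eps] rk=8  ker:hps
b_1=(21−7)−8=6

b_1=6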